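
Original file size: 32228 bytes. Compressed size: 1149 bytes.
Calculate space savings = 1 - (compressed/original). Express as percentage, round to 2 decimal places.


ratio = compressed/original = 1149/32228 = 0.035652
savings = 1 - ratio = 1 - 0.035652 = 0.964348
as a percentage: 0.964348 * 100 = 96.43%

Space savings = 1 - 1149/32228 = 96.43%


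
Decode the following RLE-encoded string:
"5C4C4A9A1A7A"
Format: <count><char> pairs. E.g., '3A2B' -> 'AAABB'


Expanding each <count><char> pair:
  5C -> 'CCCCC'
  4C -> 'CCCC'
  4A -> 'AAAA'
  9A -> 'AAAAAAAAA'
  1A -> 'A'
  7A -> 'AAAAAAA'

Decoded = CCCCCCCCCAAAAAAAAAAAAAAAAAAAAA


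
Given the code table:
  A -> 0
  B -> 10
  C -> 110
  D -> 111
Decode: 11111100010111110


Decoding:
111 -> D
111 -> D
0 -> A
0 -> A
0 -> A
10 -> B
111 -> D
110 -> C


Result: DDAAABDC


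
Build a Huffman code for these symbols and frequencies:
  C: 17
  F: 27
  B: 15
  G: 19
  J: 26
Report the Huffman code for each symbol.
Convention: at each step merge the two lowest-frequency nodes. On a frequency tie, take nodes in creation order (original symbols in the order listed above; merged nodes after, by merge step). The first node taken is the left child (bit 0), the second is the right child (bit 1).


Huffman tree construction:
Step 1: Merge B(15) + C(17) = 32
Step 2: Merge G(19) + J(26) = 45
Step 3: Merge F(27) + (B+C)(32) = 59
Step 4: Merge (G+J)(45) + (F+(B+C))(59) = 104
Read each symbol's code off the tree from the root (left child = 0, right child = 1).

Codes:
  C: 111 (length 3)
  F: 10 (length 2)
  B: 110 (length 3)
  G: 00 (length 2)
  J: 01 (length 2)
Average code length: 240/104 = 2.3077 bits/symbol


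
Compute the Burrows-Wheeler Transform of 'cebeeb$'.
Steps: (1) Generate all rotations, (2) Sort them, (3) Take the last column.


Rotations (sorted):
  0: $cebeeb -> last char: b
  1: b$cebee -> last char: e
  2: beeb$ce -> last char: e
  3: cebeeb$ -> last char: $
  4: eb$cebe -> last char: e
  5: ebeeb$c -> last char: c
  6: eeb$ceb -> last char: b


BWT = bee$ecb


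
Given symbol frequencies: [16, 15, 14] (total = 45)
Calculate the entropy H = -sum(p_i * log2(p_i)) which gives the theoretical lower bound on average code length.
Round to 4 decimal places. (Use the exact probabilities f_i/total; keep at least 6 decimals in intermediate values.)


Per-symbol terms -p_i * log2(p_i) with p_i = f_i/45:
  p = 16/45 = 0.355556: log2(p) = -1.491853, -p*log2(p) = 0.530437
  p = 15/45 = 0.333333: log2(p) = -1.584963, -p*log2(p) = 0.528321
  p = 14/45 = 0.311111: log2(p) = -1.684498, -p*log2(p) = 0.524066
H = 0.530437 + 0.528321 + 0.524066 = 1.582824

H = 1.5828 bits/symbol


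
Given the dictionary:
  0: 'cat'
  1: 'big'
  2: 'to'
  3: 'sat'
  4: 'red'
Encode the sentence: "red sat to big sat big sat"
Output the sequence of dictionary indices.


Look up each word in the dictionary:
  'red' -> 4
  'sat' -> 3
  'to' -> 2
  'big' -> 1
  'sat' -> 3
  'big' -> 1
  'sat' -> 3

Encoded: [4, 3, 2, 1, 3, 1, 3]


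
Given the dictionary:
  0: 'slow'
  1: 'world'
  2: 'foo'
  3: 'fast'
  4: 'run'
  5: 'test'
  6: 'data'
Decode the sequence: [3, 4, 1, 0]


Look up each index in the dictionary:
  3 -> 'fast'
  4 -> 'run'
  1 -> 'world'
  0 -> 'slow'

Decoded: "fast run world slow"


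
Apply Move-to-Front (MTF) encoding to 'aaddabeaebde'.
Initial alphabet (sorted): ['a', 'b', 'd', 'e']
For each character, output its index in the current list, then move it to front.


MTF encoding:
'a': index 0 in ['a', 'b', 'd', 'e'] -> ['a', 'b', 'd', 'e']
'a': index 0 in ['a', 'b', 'd', 'e'] -> ['a', 'b', 'd', 'e']
'd': index 2 in ['a', 'b', 'd', 'e'] -> ['d', 'a', 'b', 'e']
'd': index 0 in ['d', 'a', 'b', 'e'] -> ['d', 'a', 'b', 'e']
'a': index 1 in ['d', 'a', 'b', 'e'] -> ['a', 'd', 'b', 'e']
'b': index 2 in ['a', 'd', 'b', 'e'] -> ['b', 'a', 'd', 'e']
'e': index 3 in ['b', 'a', 'd', 'e'] -> ['e', 'b', 'a', 'd']
'a': index 2 in ['e', 'b', 'a', 'd'] -> ['a', 'e', 'b', 'd']
'e': index 1 in ['a', 'e', 'b', 'd'] -> ['e', 'a', 'b', 'd']
'b': index 2 in ['e', 'a', 'b', 'd'] -> ['b', 'e', 'a', 'd']
'd': index 3 in ['b', 'e', 'a', 'd'] -> ['d', 'b', 'e', 'a']
'e': index 2 in ['d', 'b', 'e', 'a'] -> ['e', 'd', 'b', 'a']


Output: [0, 0, 2, 0, 1, 2, 3, 2, 1, 2, 3, 2]


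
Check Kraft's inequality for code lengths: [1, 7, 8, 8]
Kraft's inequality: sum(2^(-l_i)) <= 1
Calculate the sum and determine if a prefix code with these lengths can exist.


Sum = 2^(-1) + 2^(-7) + 2^(-8) + 2^(-8)
    = 0.5 + 0.0078125 + 0.00390625 + 0.00390625
    = 132/256 = 0.515625
Since 0.515625 <= 1, Kraft's inequality IS satisfied.
A prefix code with these lengths CAN exist.

Kraft sum = 0.515625. Satisfied.


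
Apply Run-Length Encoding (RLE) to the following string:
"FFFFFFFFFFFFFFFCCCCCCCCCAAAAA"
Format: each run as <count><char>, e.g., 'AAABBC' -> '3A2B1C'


Scanning runs left to right:
  i=0: run of 'F' x 15 -> '15F'
  i=15: run of 'C' x 9 -> '9C'
  i=24: run of 'A' x 5 -> '5A'

RLE = 15F9C5A


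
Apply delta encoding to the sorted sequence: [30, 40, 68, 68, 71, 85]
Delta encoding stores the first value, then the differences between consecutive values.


First value: 30
Deltas:
  40 - 30 = 10
  68 - 40 = 28
  68 - 68 = 0
  71 - 68 = 3
  85 - 71 = 14


Delta encoded: [30, 10, 28, 0, 3, 14]


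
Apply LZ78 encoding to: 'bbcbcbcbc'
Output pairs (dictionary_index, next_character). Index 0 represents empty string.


LZ78 encoding steps:
Dictionary: {0: ''}
Step 1: w='' (idx 0), next='b' -> output (0, 'b'), add 'b' as idx 1
Step 2: w='b' (idx 1), next='c' -> output (1, 'c'), add 'bc' as idx 2
Step 3: w='bc' (idx 2), next='b' -> output (2, 'b'), add 'bcb' as idx 3
Step 4: w='' (idx 0), next='c' -> output (0, 'c'), add 'c' as idx 4
Step 5: w='bc' (idx 2), end of input -> output (2, '')


Encoded: [(0, 'b'), (1, 'c'), (2, 'b'), (0, 'c'), (2, '')]


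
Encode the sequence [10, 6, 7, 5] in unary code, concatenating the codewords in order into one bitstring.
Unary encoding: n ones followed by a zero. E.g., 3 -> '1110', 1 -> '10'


Encode each number as n ones followed by a terminating 0:
  10 -> 11111111110 (11 bits)
  6 -> 1111110 (7 bits)
  7 -> 11111110 (8 bits)
  5 -> 111110 (6 bits)
Total length = 11 + 7 + 8 + 6 = 32 bits.

Unary([10, 6, 7, 5]) = 11111111110111111011111110111110 (32 bits)


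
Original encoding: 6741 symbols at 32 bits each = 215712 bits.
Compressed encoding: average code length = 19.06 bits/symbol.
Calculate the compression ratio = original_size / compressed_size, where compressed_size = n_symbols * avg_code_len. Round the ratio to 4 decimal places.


original_size = n_symbols * orig_bits = 6741 * 32 = 215712 bits
compressed_size = n_symbols * avg_code_len = 6741 * 19.06 = 128483.46 bits
ratio = original_size / compressed_size = 215712 / 128483.46 = 1.6789

Compression ratio = 1.6789


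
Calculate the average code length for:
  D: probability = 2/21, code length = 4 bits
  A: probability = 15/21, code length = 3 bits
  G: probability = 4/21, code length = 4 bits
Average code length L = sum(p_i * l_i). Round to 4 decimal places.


Weighted contributions p_i * l_i:
  D: (2/21) * 4 = 8/21
  A: (15/21) * 3 = 45/21
  G: (4/21) * 4 = 16/21
Sum = (8 + 45 + 16)/21 = 69/21

L = 69/21 = 3.2857 bits/symbol


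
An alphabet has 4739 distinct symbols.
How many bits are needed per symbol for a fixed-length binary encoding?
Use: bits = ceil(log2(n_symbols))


log2(4739) = 12.2104
Bracket: 2^12 = 4096 < 4739 <= 2^13 = 8192
So ceil(log2(4739)) = 13

bits = ceil(log2(4739)) = ceil(12.2104) = 13 bits


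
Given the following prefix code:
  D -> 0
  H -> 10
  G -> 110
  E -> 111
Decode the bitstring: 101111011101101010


Decoding step by step:
Bits 10 -> H
Bits 111 -> E
Bits 10 -> H
Bits 111 -> E
Bits 0 -> D
Bits 110 -> G
Bits 10 -> H
Bits 10 -> H


Decoded message: HEHEDGHH


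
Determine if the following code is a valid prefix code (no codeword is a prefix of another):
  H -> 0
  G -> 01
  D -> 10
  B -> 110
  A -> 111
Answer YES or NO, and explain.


Checking each pair (does one codeword prefix another?):
  H='0' vs G='01': prefix -- VIOLATION

NO -- this is NOT a valid prefix code. H (0) is a prefix of G (01).


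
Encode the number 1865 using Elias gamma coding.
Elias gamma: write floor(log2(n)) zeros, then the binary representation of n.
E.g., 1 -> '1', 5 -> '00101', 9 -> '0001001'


num_bits = floor(log2(1865)) + 1 = 11
leading_zeros = num_bits - 1 = 10
binary(1865) = 11101001001

Elias gamma(1865) = '0000000000' + '11101001001' = 000000000011101001001 (21 bits)


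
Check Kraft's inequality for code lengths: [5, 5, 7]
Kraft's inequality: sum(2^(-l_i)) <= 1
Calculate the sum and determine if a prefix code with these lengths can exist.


Sum = 2^(-5) + 2^(-5) + 2^(-7)
    = 0.03125 + 0.03125 + 0.0078125
    = 9/128 = 0.0703125
Since 0.0703125 <= 1, Kraft's inequality IS satisfied.
A prefix code with these lengths CAN exist.

Kraft sum = 0.0703125. Satisfied.


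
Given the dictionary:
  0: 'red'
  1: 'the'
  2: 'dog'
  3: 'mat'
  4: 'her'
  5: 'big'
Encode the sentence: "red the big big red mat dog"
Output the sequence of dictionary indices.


Look up each word in the dictionary:
  'red' -> 0
  'the' -> 1
  'big' -> 5
  'big' -> 5
  'red' -> 0
  'mat' -> 3
  'dog' -> 2

Encoded: [0, 1, 5, 5, 0, 3, 2]


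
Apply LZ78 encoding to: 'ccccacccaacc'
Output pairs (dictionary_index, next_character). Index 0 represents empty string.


LZ78 encoding steps:
Dictionary: {0: ''}
Step 1: w='' (idx 0), next='c' -> output (0, 'c'), add 'c' as idx 1
Step 2: w='c' (idx 1), next='c' -> output (1, 'c'), add 'cc' as idx 2
Step 3: w='c' (idx 1), next='a' -> output (1, 'a'), add 'ca' as idx 3
Step 4: w='cc' (idx 2), next='c' -> output (2, 'c'), add 'ccc' as idx 4
Step 5: w='' (idx 0), next='a' -> output (0, 'a'), add 'a' as idx 5
Step 6: w='a' (idx 5), next='c' -> output (5, 'c'), add 'ac' as idx 6
Step 7: w='c' (idx 1), end of input -> output (1, '')


Encoded: [(0, 'c'), (1, 'c'), (1, 'a'), (2, 'c'), (0, 'a'), (5, 'c'), (1, '')]


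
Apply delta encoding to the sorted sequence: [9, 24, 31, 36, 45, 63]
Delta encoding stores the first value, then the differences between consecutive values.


First value: 9
Deltas:
  24 - 9 = 15
  31 - 24 = 7
  36 - 31 = 5
  45 - 36 = 9
  63 - 45 = 18


Delta encoded: [9, 15, 7, 5, 9, 18]


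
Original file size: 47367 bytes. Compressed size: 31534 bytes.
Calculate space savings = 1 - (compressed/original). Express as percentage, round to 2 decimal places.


ratio = compressed/original = 31534/47367 = 0.665738
savings = 1 - ratio = 1 - 0.665738 = 0.334262
as a percentage: 0.334262 * 100 = 33.43%

Space savings = 1 - 31534/47367 = 33.43%


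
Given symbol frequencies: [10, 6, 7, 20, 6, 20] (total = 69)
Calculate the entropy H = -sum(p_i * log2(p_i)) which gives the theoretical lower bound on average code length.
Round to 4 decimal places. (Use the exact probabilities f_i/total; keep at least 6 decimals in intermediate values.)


Per-symbol terms -p_i * log2(p_i) with p_i = f_i/69:
  p = 10/69 = 0.144928: log2(p) = -2.786596, -p*log2(p) = 0.403855
  p = 6/69 = 0.086957: log2(p) = -3.523562, -p*log2(p) = 0.306397
  p = 7/69 = 0.101449: log2(p) = -3.301170, -p*log2(p) = 0.334901
  p = 20/69 = 0.289855: log2(p) = -1.786596, -p*log2(p) = 0.517854
  p = 6/69 = 0.086957: log2(p) = -3.523562, -p*log2(p) = 0.306397
  p = 20/69 = 0.289855: log2(p) = -1.786596, -p*log2(p) = 0.517854
H = 0.403855 + 0.306397 + 0.334901 + 0.517854 + 0.306397 + 0.517854 = 2.387258

H = 2.3873 bits/symbol


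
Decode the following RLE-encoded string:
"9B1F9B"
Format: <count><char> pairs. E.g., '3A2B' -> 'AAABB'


Expanding each <count><char> pair:
  9B -> 'BBBBBBBBB'
  1F -> 'F'
  9B -> 'BBBBBBBBB'

Decoded = BBBBBBBBBFBBBBBBBBB


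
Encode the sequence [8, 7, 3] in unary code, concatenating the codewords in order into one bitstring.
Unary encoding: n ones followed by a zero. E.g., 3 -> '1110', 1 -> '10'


Encode each number as n ones followed by a terminating 0:
  8 -> 111111110 (9 bits)
  7 -> 11111110 (8 bits)
  3 -> 1110 (4 bits)
Total length = 9 + 8 + 4 = 21 bits.

Unary([8, 7, 3]) = 111111110111111101110 (21 bits)


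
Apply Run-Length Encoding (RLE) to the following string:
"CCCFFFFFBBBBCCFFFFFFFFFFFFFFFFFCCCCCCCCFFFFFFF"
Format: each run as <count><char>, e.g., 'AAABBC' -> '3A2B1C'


Scanning runs left to right:
  i=0: run of 'C' x 3 -> '3C'
  i=3: run of 'F' x 5 -> '5F'
  i=8: run of 'B' x 4 -> '4B'
  i=12: run of 'C' x 2 -> '2C'
  i=14: run of 'F' x 17 -> '17F'
  i=31: run of 'C' x 8 -> '8C'
  i=39: run of 'F' x 7 -> '7F'

RLE = 3C5F4B2C17F8C7F


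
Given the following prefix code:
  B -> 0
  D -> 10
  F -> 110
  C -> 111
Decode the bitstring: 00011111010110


Decoding step by step:
Bits 0 -> B
Bits 0 -> B
Bits 0 -> B
Bits 111 -> C
Bits 110 -> F
Bits 10 -> D
Bits 110 -> F


Decoded message: BBBCFDF


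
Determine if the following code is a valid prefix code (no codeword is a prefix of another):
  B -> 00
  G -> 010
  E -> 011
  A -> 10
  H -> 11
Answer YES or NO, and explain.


Checking each pair (does one codeword prefix another?):
  B='00' vs G='010': no prefix
  B='00' vs E='011': no prefix
  B='00' vs A='10': no prefix
  B='00' vs H='11': no prefix
  G='010' vs B='00': no prefix
  G='010' vs E='011': no prefix
  G='010' vs A='10': no prefix
  G='010' vs H='11': no prefix
  E='011' vs B='00': no prefix
  E='011' vs G='010': no prefix
  E='011' vs A='10': no prefix
  E='011' vs H='11': no prefix
  A='10' vs B='00': no prefix
  A='10' vs G='010': no prefix
  A='10' vs E='011': no prefix
  A='10' vs H='11': no prefix
  H='11' vs B='00': no prefix
  H='11' vs G='010': no prefix
  H='11' vs E='011': no prefix
  H='11' vs A='10': no prefix
No violation found over all pairs.

YES -- this is a valid prefix code. No codeword is a prefix of any other codeword.


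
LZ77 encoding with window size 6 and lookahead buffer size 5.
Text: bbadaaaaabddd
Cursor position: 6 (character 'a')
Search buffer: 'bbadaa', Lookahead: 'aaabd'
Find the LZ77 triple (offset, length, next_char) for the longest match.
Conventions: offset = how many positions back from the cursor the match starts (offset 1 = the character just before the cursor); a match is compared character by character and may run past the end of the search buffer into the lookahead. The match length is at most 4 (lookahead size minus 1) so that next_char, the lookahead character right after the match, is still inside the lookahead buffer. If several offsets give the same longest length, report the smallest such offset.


Try each offset into the search buffer:
  offset=1 (pos 5, char 'a'): match length 3
  offset=2 (pos 4, char 'a'): match length 3
  offset=3 (pos 3, char 'd'): match length 0
  offset=4 (pos 2, char 'a'): match length 1
  offset=5 (pos 1, char 'b'): match length 0
  offset=6 (pos 0, char 'b'): match length 0
Longest match has length 3, found at offsets 1, 2; take the smallest, offset 1.
next_char = character at position 6 + 3 = 9 -> 'b'

Best match: offset=1, length=3 (matching 'aaa' starting at position 5)
LZ77 triple: (1, 3, 'b')


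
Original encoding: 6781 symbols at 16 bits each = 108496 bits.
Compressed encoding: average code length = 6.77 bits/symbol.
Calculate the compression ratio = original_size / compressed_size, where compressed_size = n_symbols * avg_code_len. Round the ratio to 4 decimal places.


original_size = n_symbols * orig_bits = 6781 * 16 = 108496 bits
compressed_size = n_symbols * avg_code_len = 6781 * 6.77 = 45907.37 bits
ratio = original_size / compressed_size = 108496 / 45907.37 = 2.3634

Compression ratio = 2.3634


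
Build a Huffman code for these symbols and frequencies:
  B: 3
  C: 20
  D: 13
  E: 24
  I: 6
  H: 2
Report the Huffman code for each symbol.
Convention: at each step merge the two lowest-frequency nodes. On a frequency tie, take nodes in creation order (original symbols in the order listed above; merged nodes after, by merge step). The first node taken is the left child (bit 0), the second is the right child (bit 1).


Huffman tree construction:
Step 1: Merge H(2) + B(3) = 5
Step 2: Merge (H+B)(5) + I(6) = 11
Step 3: Merge ((H+B)+I)(11) + D(13) = 24
Step 4: Merge C(20) + E(24) = 44
Step 5: Merge (((H+B)+I)+D)(24) + (C+E)(44) = 68
Read each symbol's code off the tree from the root (left child = 0, right child = 1).

Codes:
  B: 0001 (length 4)
  C: 10 (length 2)
  D: 01 (length 2)
  E: 11 (length 2)
  I: 001 (length 3)
  H: 0000 (length 4)
Average code length: 152/68 = 2.2353 bits/symbol


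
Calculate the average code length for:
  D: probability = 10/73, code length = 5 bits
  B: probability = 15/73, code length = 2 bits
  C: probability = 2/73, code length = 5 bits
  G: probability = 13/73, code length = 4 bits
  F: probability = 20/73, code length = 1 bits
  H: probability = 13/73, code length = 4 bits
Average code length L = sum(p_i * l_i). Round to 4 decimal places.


Weighted contributions p_i * l_i:
  D: (10/73) * 5 = 50/73
  B: (15/73) * 2 = 30/73
  C: (2/73) * 5 = 10/73
  G: (13/73) * 4 = 52/73
  F: (20/73) * 1 = 20/73
  H: (13/73) * 4 = 52/73
Sum = (50 + 30 + 10 + 52 + 20 + 52)/73 = 214/73

L = 214/73 = 2.9315 bits/symbol


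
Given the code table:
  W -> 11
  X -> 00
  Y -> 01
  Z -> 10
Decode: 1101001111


Decoding:
11 -> W
01 -> Y
00 -> X
11 -> W
11 -> W


Result: WYXWW


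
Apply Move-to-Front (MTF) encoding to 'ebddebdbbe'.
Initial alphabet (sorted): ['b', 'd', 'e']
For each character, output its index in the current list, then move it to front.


MTF encoding:
'e': index 2 in ['b', 'd', 'e'] -> ['e', 'b', 'd']
'b': index 1 in ['e', 'b', 'd'] -> ['b', 'e', 'd']
'd': index 2 in ['b', 'e', 'd'] -> ['d', 'b', 'e']
'd': index 0 in ['d', 'b', 'e'] -> ['d', 'b', 'e']
'e': index 2 in ['d', 'b', 'e'] -> ['e', 'd', 'b']
'b': index 2 in ['e', 'd', 'b'] -> ['b', 'e', 'd']
'd': index 2 in ['b', 'e', 'd'] -> ['d', 'b', 'e']
'b': index 1 in ['d', 'b', 'e'] -> ['b', 'd', 'e']
'b': index 0 in ['b', 'd', 'e'] -> ['b', 'd', 'e']
'e': index 2 in ['b', 'd', 'e'] -> ['e', 'b', 'd']


Output: [2, 1, 2, 0, 2, 2, 2, 1, 0, 2]


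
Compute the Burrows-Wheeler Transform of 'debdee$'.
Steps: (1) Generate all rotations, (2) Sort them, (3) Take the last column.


Rotations (sorted):
  0: $debdee -> last char: e
  1: bdee$de -> last char: e
  2: debdee$ -> last char: $
  3: dee$deb -> last char: b
  4: e$debde -> last char: e
  5: ebdee$d -> last char: d
  6: ee$debd -> last char: d


BWT = ee$bedd


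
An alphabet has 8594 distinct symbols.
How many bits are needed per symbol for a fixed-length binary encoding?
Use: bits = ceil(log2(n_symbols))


log2(8594) = 13.0691
Bracket: 2^13 = 8192 < 8594 <= 2^14 = 16384
So ceil(log2(8594)) = 14

bits = ceil(log2(8594)) = ceil(13.0691) = 14 bits


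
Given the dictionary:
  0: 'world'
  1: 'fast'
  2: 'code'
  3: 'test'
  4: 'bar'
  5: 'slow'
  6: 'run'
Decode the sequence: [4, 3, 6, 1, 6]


Look up each index in the dictionary:
  4 -> 'bar'
  3 -> 'test'
  6 -> 'run'
  1 -> 'fast'
  6 -> 'run'

Decoded: "bar test run fast run"


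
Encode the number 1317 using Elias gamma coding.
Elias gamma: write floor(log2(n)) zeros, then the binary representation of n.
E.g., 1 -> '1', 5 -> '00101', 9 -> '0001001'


num_bits = floor(log2(1317)) + 1 = 11
leading_zeros = num_bits - 1 = 10
binary(1317) = 10100100101

Elias gamma(1317) = '0000000000' + '10100100101' = 000000000010100100101 (21 bits)


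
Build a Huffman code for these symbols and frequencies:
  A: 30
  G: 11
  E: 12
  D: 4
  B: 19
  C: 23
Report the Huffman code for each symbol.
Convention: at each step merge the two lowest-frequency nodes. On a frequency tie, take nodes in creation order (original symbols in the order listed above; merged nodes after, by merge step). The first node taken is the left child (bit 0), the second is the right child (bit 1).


Huffman tree construction:
Step 1: Merge D(4) + G(11) = 15
Step 2: Merge E(12) + (D+G)(15) = 27
Step 3: Merge B(19) + C(23) = 42
Step 4: Merge (E+(D+G))(27) + A(30) = 57
Step 5: Merge (B+C)(42) + ((E+(D+G))+A)(57) = 99
Read each symbol's code off the tree from the root (left child = 0, right child = 1).

Codes:
  A: 11 (length 2)
  G: 1011 (length 4)
  E: 100 (length 3)
  D: 1010 (length 4)
  B: 00 (length 2)
  C: 01 (length 2)
Average code length: 240/99 = 2.4242 bits/symbol


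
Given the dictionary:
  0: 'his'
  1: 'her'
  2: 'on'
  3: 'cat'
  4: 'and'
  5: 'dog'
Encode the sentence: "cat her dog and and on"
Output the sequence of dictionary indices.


Look up each word in the dictionary:
  'cat' -> 3
  'her' -> 1
  'dog' -> 5
  'and' -> 4
  'and' -> 4
  'on' -> 2

Encoded: [3, 1, 5, 4, 4, 2]


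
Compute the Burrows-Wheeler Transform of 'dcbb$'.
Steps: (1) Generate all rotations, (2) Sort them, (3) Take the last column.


Rotations (sorted):
  0: $dcbb -> last char: b
  1: b$dcb -> last char: b
  2: bb$dc -> last char: c
  3: cbb$d -> last char: d
  4: dcbb$ -> last char: $


BWT = bbcd$


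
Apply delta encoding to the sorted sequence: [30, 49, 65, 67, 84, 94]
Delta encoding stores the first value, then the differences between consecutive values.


First value: 30
Deltas:
  49 - 30 = 19
  65 - 49 = 16
  67 - 65 = 2
  84 - 67 = 17
  94 - 84 = 10


Delta encoded: [30, 19, 16, 2, 17, 10]


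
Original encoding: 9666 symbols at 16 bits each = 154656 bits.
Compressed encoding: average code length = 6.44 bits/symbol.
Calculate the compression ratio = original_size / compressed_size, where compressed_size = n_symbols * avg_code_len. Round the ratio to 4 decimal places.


original_size = n_symbols * orig_bits = 9666 * 16 = 154656 bits
compressed_size = n_symbols * avg_code_len = 9666 * 6.44 = 62249.04 bits
ratio = original_size / compressed_size = 154656 / 62249.04 = 2.4845

Compression ratio = 2.4845


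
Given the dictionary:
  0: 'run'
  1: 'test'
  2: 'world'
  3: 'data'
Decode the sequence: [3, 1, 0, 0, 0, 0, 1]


Look up each index in the dictionary:
  3 -> 'data'
  1 -> 'test'
  0 -> 'run'
  0 -> 'run'
  0 -> 'run'
  0 -> 'run'
  1 -> 'test'

Decoded: "data test run run run run test"


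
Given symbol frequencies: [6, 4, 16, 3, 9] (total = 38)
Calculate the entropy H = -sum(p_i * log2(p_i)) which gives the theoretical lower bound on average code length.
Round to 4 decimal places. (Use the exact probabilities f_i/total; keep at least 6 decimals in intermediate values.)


Per-symbol terms -p_i * log2(p_i) with p_i = f_i/38:
  p = 6/38 = 0.157895: log2(p) = -2.662965, -p*log2(p) = 0.420468
  p = 4/38 = 0.105263: log2(p) = -3.247928, -p*log2(p) = 0.341887
  p = 16/38 = 0.421053: log2(p) = -1.247928, -p*log2(p) = 0.525443
  p = 3/38 = 0.078947: log2(p) = -3.662965, -p*log2(p) = 0.289181
  p = 9/38 = 0.236842: log2(p) = -2.078003, -p*log2(p) = 0.492158
H = 0.420468 + 0.341887 + 0.525443 + 0.289181 + 0.492158 = 2.069137

H = 2.0691 bits/symbol


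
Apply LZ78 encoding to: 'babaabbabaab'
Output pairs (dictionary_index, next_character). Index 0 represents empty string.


LZ78 encoding steps:
Dictionary: {0: ''}
Step 1: w='' (idx 0), next='b' -> output (0, 'b'), add 'b' as idx 1
Step 2: w='' (idx 0), next='a' -> output (0, 'a'), add 'a' as idx 2
Step 3: w='b' (idx 1), next='a' -> output (1, 'a'), add 'ba' as idx 3
Step 4: w='a' (idx 2), next='b' -> output (2, 'b'), add 'ab' as idx 4
Step 5: w='ba' (idx 3), next='b' -> output (3, 'b'), add 'bab' as idx 5
Step 6: w='a' (idx 2), next='a' -> output (2, 'a'), add 'aa' as idx 6
Step 7: w='b' (idx 1), end of input -> output (1, '')


Encoded: [(0, 'b'), (0, 'a'), (1, 'a'), (2, 'b'), (3, 'b'), (2, 'a'), (1, '')]


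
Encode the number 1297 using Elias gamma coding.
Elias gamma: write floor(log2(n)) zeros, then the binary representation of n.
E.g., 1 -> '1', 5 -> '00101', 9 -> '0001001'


num_bits = floor(log2(1297)) + 1 = 11
leading_zeros = num_bits - 1 = 10
binary(1297) = 10100010001

Elias gamma(1297) = '0000000000' + '10100010001' = 000000000010100010001 (21 bits)


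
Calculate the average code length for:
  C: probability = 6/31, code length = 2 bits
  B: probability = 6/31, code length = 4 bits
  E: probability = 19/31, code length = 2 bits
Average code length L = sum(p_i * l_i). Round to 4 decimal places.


Weighted contributions p_i * l_i:
  C: (6/31) * 2 = 12/31
  B: (6/31) * 4 = 24/31
  E: (19/31) * 2 = 38/31
Sum = (12 + 24 + 38)/31 = 74/31

L = 74/31 = 2.3871 bits/symbol


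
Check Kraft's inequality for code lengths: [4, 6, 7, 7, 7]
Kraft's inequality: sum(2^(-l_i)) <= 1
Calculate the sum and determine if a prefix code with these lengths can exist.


Sum = 2^(-4) + 2^(-6) + 2^(-7) + 2^(-7) + 2^(-7)
    = 0.0625 + 0.015625 + 0.0078125 + 0.0078125 + 0.0078125
    = 13/128 = 0.1015625
Since 0.1015625 <= 1, Kraft's inequality IS satisfied.
A prefix code with these lengths CAN exist.

Kraft sum = 0.1015625. Satisfied.


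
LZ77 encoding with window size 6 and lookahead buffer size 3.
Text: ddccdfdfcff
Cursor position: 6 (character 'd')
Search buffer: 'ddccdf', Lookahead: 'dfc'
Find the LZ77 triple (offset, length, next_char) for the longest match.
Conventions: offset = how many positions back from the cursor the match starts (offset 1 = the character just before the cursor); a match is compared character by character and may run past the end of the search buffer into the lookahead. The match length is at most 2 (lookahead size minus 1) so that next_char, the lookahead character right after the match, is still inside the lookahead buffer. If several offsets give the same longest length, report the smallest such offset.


Try each offset into the search buffer:
  offset=1 (pos 5, char 'f'): match length 0
  offset=2 (pos 4, char 'd'): match length 2
  offset=3 (pos 3, char 'c'): match length 0
  offset=4 (pos 2, char 'c'): match length 0
  offset=5 (pos 1, char 'd'): match length 1
  offset=6 (pos 0, char 'd'): match length 1
Longest match has length 2 at offset 2.
next_char = character at position 6 + 2 = 8 -> 'c'

Best match: offset=2, length=2 (matching 'df' starting at position 4)
LZ77 triple: (2, 2, 'c')


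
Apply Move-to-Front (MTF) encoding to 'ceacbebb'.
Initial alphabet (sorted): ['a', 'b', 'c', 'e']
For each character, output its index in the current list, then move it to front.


MTF encoding:
'c': index 2 in ['a', 'b', 'c', 'e'] -> ['c', 'a', 'b', 'e']
'e': index 3 in ['c', 'a', 'b', 'e'] -> ['e', 'c', 'a', 'b']
'a': index 2 in ['e', 'c', 'a', 'b'] -> ['a', 'e', 'c', 'b']
'c': index 2 in ['a', 'e', 'c', 'b'] -> ['c', 'a', 'e', 'b']
'b': index 3 in ['c', 'a', 'e', 'b'] -> ['b', 'c', 'a', 'e']
'e': index 3 in ['b', 'c', 'a', 'e'] -> ['e', 'b', 'c', 'a']
'b': index 1 in ['e', 'b', 'c', 'a'] -> ['b', 'e', 'c', 'a']
'b': index 0 in ['b', 'e', 'c', 'a'] -> ['b', 'e', 'c', 'a']


Output: [2, 3, 2, 2, 3, 3, 1, 0]


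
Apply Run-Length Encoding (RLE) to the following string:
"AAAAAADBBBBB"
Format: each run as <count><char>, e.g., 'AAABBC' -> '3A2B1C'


Scanning runs left to right:
  i=0: run of 'A' x 6 -> '6A'
  i=6: run of 'D' x 1 -> '1D'
  i=7: run of 'B' x 5 -> '5B'

RLE = 6A1D5B


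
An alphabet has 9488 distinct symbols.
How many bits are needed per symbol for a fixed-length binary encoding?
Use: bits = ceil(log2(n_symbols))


log2(9488) = 13.2119
Bracket: 2^13 = 8192 < 9488 <= 2^14 = 16384
So ceil(log2(9488)) = 14

bits = ceil(log2(9488)) = ceil(13.2119) = 14 bits


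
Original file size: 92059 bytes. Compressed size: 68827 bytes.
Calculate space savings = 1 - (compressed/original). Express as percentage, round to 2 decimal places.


ratio = compressed/original = 68827/92059 = 0.74764
savings = 1 - ratio = 1 - 0.74764 = 0.25236
as a percentage: 0.25236 * 100 = 25.24%

Space savings = 1 - 68827/92059 = 25.24%


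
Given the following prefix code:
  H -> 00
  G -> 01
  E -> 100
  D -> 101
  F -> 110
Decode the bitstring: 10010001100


Decoding step by step:
Bits 100 -> E
Bits 100 -> E
Bits 01 -> G
Bits 100 -> E


Decoded message: EEGE


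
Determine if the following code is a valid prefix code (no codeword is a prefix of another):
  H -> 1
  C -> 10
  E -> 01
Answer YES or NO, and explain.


Checking each pair (does one codeword prefix another?):
  H='1' vs C='10': prefix -- VIOLATION

NO -- this is NOT a valid prefix code. H (1) is a prefix of C (10).


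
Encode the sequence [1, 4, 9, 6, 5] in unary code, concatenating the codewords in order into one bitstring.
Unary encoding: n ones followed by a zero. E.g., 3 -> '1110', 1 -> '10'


Encode each number as n ones followed by a terminating 0:
  1 -> 10 (2 bits)
  4 -> 11110 (5 bits)
  9 -> 1111111110 (10 bits)
  6 -> 1111110 (7 bits)
  5 -> 111110 (6 bits)
Total length = 2 + 5 + 10 + 7 + 6 = 30 bits.

Unary([1, 4, 9, 6, 5]) = 101111011111111101111110111110 (30 bits)


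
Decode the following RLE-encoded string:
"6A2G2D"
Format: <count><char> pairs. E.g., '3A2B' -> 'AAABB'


Expanding each <count><char> pair:
  6A -> 'AAAAAA'
  2G -> 'GG'
  2D -> 'DD'

Decoded = AAAAAAGGDD


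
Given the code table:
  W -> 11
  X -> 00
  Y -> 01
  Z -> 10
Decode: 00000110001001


Decoding:
00 -> X
00 -> X
01 -> Y
10 -> Z
00 -> X
10 -> Z
01 -> Y


Result: XXYZXZY


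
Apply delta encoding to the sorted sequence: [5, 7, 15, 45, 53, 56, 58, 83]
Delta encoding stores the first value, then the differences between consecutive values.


First value: 5
Deltas:
  7 - 5 = 2
  15 - 7 = 8
  45 - 15 = 30
  53 - 45 = 8
  56 - 53 = 3
  58 - 56 = 2
  83 - 58 = 25


Delta encoded: [5, 2, 8, 30, 8, 3, 2, 25]


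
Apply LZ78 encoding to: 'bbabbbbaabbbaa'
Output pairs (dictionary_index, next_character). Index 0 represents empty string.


LZ78 encoding steps:
Dictionary: {0: ''}
Step 1: w='' (idx 0), next='b' -> output (0, 'b'), add 'b' as idx 1
Step 2: w='b' (idx 1), next='a' -> output (1, 'a'), add 'ba' as idx 2
Step 3: w='b' (idx 1), next='b' -> output (1, 'b'), add 'bb' as idx 3
Step 4: w='bb' (idx 3), next='a' -> output (3, 'a'), add 'bba' as idx 4
Step 5: w='' (idx 0), next='a' -> output (0, 'a'), add 'a' as idx 5
Step 6: w='bb' (idx 3), next='b' -> output (3, 'b'), add 'bbb' as idx 6
Step 7: w='a' (idx 5), next='a' -> output (5, 'a'), add 'aa' as idx 7


Encoded: [(0, 'b'), (1, 'a'), (1, 'b'), (3, 'a'), (0, 'a'), (3, 'b'), (5, 'a')]


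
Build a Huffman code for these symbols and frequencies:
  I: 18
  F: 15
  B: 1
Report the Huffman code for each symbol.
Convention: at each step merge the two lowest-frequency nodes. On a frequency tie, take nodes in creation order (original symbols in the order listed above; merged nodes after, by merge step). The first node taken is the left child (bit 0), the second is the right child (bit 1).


Huffman tree construction:
Step 1: Merge B(1) + F(15) = 16
Step 2: Merge (B+F)(16) + I(18) = 34
Read each symbol's code off the tree from the root (left child = 0, right child = 1).

Codes:
  I: 1 (length 1)
  F: 01 (length 2)
  B: 00 (length 2)
Average code length: 50/34 = 1.4706 bits/symbol


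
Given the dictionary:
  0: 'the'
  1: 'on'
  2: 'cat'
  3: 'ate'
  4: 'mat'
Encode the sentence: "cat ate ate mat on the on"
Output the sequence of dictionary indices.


Look up each word in the dictionary:
  'cat' -> 2
  'ate' -> 3
  'ate' -> 3
  'mat' -> 4
  'on' -> 1
  'the' -> 0
  'on' -> 1

Encoded: [2, 3, 3, 4, 1, 0, 1]


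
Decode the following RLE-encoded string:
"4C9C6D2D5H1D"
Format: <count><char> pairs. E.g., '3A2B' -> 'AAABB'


Expanding each <count><char> pair:
  4C -> 'CCCC'
  9C -> 'CCCCCCCCC'
  6D -> 'DDDDDD'
  2D -> 'DD'
  5H -> 'HHHHH'
  1D -> 'D'

Decoded = CCCCCCCCCCCCCDDDDDDDDHHHHHD


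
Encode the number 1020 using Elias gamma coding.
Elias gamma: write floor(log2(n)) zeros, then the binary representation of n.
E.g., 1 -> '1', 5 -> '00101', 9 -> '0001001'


num_bits = floor(log2(1020)) + 1 = 10
leading_zeros = num_bits - 1 = 9
binary(1020) = 1111111100

Elias gamma(1020) = '000000000' + '1111111100' = 0000000001111111100 (19 bits)


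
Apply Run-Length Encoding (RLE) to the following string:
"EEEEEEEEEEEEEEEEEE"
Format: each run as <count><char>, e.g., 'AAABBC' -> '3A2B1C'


Scanning runs left to right:
  i=0: run of 'E' x 18 -> '18E'

RLE = 18E


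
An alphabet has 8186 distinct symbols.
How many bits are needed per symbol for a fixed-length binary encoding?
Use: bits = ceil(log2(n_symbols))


log2(8186) = 12.9989
Bracket: 2^12 = 4096 < 8186 <= 2^13 = 8192
So ceil(log2(8186)) = 13

bits = ceil(log2(8186)) = ceil(12.9989) = 13 bits


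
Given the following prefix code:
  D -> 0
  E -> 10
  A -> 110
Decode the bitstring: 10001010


Decoding step by step:
Bits 10 -> E
Bits 0 -> D
Bits 0 -> D
Bits 10 -> E
Bits 10 -> E


Decoded message: EDDEE


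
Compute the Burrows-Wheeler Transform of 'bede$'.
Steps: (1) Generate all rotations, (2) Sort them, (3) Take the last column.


Rotations (sorted):
  0: $bede -> last char: e
  1: bede$ -> last char: $
  2: de$be -> last char: e
  3: e$bed -> last char: d
  4: ede$b -> last char: b


BWT = e$edb


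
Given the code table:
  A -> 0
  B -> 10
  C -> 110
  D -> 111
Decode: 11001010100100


Decoding:
110 -> C
0 -> A
10 -> B
10 -> B
10 -> B
0 -> A
10 -> B
0 -> A


Result: CABBBABA


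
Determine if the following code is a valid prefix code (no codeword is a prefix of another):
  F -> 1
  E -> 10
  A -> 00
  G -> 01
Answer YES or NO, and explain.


Checking each pair (does one codeword prefix another?):
  F='1' vs E='10': prefix -- VIOLATION

NO -- this is NOT a valid prefix code. F (1) is a prefix of E (10).


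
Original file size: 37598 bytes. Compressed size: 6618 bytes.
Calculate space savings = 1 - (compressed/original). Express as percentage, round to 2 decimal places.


ratio = compressed/original = 6618/37598 = 0.17602
savings = 1 - ratio = 1 - 0.17602 = 0.82398
as a percentage: 0.82398 * 100 = 82.4%

Space savings = 1 - 6618/37598 = 82.4%


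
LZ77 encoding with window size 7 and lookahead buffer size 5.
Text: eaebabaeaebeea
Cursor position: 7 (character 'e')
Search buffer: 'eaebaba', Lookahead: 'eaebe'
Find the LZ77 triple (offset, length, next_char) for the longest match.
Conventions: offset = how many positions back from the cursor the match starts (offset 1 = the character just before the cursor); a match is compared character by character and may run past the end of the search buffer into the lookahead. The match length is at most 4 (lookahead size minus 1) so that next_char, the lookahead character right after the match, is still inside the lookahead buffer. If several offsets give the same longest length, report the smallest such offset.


Try each offset into the search buffer:
  offset=1 (pos 6, char 'a'): match length 0
  offset=2 (pos 5, char 'b'): match length 0
  offset=3 (pos 4, char 'a'): match length 0
  offset=4 (pos 3, char 'b'): match length 0
  offset=5 (pos 2, char 'e'): match length 1
  offset=6 (pos 1, char 'a'): match length 0
  offset=7 (pos 0, char 'e'): match length 4
Longest match has length 4 at offset 7.
next_char = character at position 7 + 4 = 11 -> 'e'

Best match: offset=7, length=4 (matching 'eaeb' starting at position 0)
LZ77 triple: (7, 4, 'e')


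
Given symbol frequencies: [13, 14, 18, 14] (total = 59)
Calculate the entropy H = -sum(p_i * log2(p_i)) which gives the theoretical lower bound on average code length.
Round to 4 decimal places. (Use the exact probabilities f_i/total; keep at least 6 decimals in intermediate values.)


Per-symbol terms -p_i * log2(p_i) with p_i = f_i/59:
  p = 13/59 = 0.220339: log2(p) = -2.182203, -p*log2(p) = 0.480824
  p = 14/59 = 0.237288: log2(p) = -2.075288, -p*log2(p) = 0.492441
  p = 18/59 = 0.305085: log2(p) = -1.712718, -p*log2(p) = 0.522524
  p = 14/59 = 0.237288: log2(p) = -2.075288, -p*log2(p) = 0.492441
H = 0.480824 + 0.492441 + 0.522524 + 0.492441 = 1.988230

H = 1.9882 bits/symbol


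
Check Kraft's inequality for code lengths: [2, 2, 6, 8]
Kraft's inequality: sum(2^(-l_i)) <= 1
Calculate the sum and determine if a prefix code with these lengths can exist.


Sum = 2^(-2) + 2^(-2) + 2^(-6) + 2^(-8)
    = 0.25 + 0.25 + 0.015625 + 0.00390625
    = 133/256 = 0.51953125
Since 0.51953125 <= 1, Kraft's inequality IS satisfied.
A prefix code with these lengths CAN exist.

Kraft sum = 0.51953125. Satisfied.


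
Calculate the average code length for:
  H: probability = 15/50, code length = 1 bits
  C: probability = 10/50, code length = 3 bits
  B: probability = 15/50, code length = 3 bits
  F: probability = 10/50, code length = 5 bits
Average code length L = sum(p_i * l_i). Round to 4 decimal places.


Weighted contributions p_i * l_i:
  H: (15/50) * 1 = 15/50
  C: (10/50) * 3 = 30/50
  B: (15/50) * 3 = 45/50
  F: (10/50) * 5 = 50/50
Sum = (15 + 30 + 45 + 50)/50 = 140/50

L = 140/50 = 2.8000 bits/symbol


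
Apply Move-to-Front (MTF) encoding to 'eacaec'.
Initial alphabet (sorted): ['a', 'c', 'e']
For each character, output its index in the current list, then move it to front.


MTF encoding:
'e': index 2 in ['a', 'c', 'e'] -> ['e', 'a', 'c']
'a': index 1 in ['e', 'a', 'c'] -> ['a', 'e', 'c']
'c': index 2 in ['a', 'e', 'c'] -> ['c', 'a', 'e']
'a': index 1 in ['c', 'a', 'e'] -> ['a', 'c', 'e']
'e': index 2 in ['a', 'c', 'e'] -> ['e', 'a', 'c']
'c': index 2 in ['e', 'a', 'c'] -> ['c', 'e', 'a']


Output: [2, 1, 2, 1, 2, 2]


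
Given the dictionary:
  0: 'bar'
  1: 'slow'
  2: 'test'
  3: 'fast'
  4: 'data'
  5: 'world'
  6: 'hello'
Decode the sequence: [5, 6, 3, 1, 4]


Look up each index in the dictionary:
  5 -> 'world'
  6 -> 'hello'
  3 -> 'fast'
  1 -> 'slow'
  4 -> 'data'

Decoded: "world hello fast slow data"


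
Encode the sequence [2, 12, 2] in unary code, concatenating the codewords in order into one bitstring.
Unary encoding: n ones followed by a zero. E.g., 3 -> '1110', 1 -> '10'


Encode each number as n ones followed by a terminating 0:
  2 -> 110 (3 bits)
  12 -> 1111111111110 (13 bits)
  2 -> 110 (3 bits)
Total length = 3 + 13 + 3 = 19 bits.

Unary([2, 12, 2]) = 1101111111111110110 (19 bits)


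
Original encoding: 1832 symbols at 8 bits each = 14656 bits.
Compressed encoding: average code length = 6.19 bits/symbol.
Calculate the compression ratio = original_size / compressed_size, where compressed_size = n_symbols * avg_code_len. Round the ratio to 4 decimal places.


original_size = n_symbols * orig_bits = 1832 * 8 = 14656 bits
compressed_size = n_symbols * avg_code_len = 1832 * 6.19 = 11340.08 bits
ratio = original_size / compressed_size = 14656 / 11340.08 = 1.2924

Compression ratio = 1.2924


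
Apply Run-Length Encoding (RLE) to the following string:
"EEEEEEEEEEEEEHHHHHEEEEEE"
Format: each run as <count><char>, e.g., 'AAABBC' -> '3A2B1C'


Scanning runs left to right:
  i=0: run of 'E' x 13 -> '13E'
  i=13: run of 'H' x 5 -> '5H'
  i=18: run of 'E' x 6 -> '6E'

RLE = 13E5H6E


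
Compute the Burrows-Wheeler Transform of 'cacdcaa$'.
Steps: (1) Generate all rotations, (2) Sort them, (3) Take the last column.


Rotations (sorted):
  0: $cacdcaa -> last char: a
  1: a$cacdca -> last char: a
  2: aa$cacdc -> last char: c
  3: acdcaa$c -> last char: c
  4: caa$cacd -> last char: d
  5: cacdcaa$ -> last char: $
  6: cdcaa$ca -> last char: a
  7: dcaa$cac -> last char: c


BWT = aaccd$ac


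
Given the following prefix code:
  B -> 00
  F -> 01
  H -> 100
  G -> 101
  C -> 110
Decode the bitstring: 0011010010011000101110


Decoding step by step:
Bits 00 -> B
Bits 110 -> C
Bits 100 -> H
Bits 100 -> H
Bits 110 -> C
Bits 00 -> B
Bits 101 -> G
Bits 110 -> C


Decoded message: BCHHCBGC


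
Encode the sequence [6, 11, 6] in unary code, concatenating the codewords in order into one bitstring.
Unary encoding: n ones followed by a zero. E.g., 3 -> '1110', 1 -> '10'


Encode each number as n ones followed by a terminating 0:
  6 -> 1111110 (7 bits)
  11 -> 111111111110 (12 bits)
  6 -> 1111110 (7 bits)
Total length = 7 + 12 + 7 = 26 bits.

Unary([6, 11, 6]) = 11111101111111111101111110 (26 bits)


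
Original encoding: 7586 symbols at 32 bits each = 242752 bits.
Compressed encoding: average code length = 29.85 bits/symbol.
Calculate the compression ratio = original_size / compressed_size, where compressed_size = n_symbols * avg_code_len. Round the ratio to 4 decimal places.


original_size = n_symbols * orig_bits = 7586 * 32 = 242752 bits
compressed_size = n_symbols * avg_code_len = 7586 * 29.85 = 226442.1 bits
ratio = original_size / compressed_size = 242752 / 226442.1 = 1.072

Compression ratio = 1.072
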